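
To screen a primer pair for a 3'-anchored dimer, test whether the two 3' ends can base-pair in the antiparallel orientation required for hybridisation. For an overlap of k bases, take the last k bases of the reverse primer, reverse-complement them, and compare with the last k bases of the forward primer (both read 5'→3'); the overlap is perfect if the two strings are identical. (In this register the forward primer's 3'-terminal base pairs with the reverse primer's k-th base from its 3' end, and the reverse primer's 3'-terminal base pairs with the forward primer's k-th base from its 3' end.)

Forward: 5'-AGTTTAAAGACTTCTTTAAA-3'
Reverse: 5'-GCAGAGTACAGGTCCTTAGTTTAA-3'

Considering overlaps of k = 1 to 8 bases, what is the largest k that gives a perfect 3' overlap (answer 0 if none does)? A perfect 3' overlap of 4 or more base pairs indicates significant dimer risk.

Longest perfect overlap: 5 complementary base pairs; significant dimer risk (threshold 4).

Last 8 bases (5'→3') — forward …TCTTTAAA, reverse …TAGTTTAA.
Reverse complement of the reverse primer's last 8 bases: TTAAACTA; its first k bases are the reverse complement of the reverse primer's last k bases, so a perfect k-base overlap needs the forward primer's last k bases to equal them.
Comparing (forward last k vs required): k=1: A vs T ✗; k=2: AA vs TT ✗; k=3: AAA vs TTA ✗; k=4: TAAA vs TTAA ✗; k=5: TTAAA vs TTAAA ✓; k=6: TTTAAA vs TTAAAC ✗; k=7: CTTTAAA vs TTAAACT ✗; k=8: TCTTTAAA vs TTAAACTA ✗.
Only k = 5 is perfect, so the longest perfect 3' overlap is 5.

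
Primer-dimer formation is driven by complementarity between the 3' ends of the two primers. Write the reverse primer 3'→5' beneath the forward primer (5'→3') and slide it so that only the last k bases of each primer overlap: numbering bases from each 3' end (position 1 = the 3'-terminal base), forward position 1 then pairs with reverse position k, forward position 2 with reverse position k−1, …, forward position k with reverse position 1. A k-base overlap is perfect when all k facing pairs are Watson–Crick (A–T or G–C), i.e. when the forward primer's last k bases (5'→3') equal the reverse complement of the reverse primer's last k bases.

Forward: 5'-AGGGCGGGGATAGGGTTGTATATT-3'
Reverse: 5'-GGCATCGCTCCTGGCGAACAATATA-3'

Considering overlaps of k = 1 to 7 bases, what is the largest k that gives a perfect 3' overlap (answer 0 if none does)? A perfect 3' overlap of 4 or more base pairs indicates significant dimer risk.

Last 7 bases (5'→3') — forward …GTATATT, reverse …CAATATA.
Reverse complement of the reverse primer's last 7 bases: TATATTG; its first k bases are the reverse complement of the reverse primer's last k bases, so a perfect k-base overlap needs the forward primer's last k bases to equal them.
Comparing (forward last k vs required): k=1: T vs T ✓; k=2: TT vs TA ✗; k=3: ATT vs TAT ✗; k=4: TATT vs TATA ✗; k=5: ATATT vs TATAT ✗; k=6: TATATT vs TATATT ✓; k=7: GTATATT vs TATATTG ✗.
Perfect overlaps at k = 1, 6; the largest is 6.

Longest perfect overlap: 6 complementary base pairs; significant dimer risk (threshold 4).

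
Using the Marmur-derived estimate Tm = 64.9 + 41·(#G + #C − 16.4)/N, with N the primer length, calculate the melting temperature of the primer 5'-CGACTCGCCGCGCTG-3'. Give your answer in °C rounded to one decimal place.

Base counts: A=1, T=2, G=5, C=7; G+C = 12, N = 15.
Tm = 64.9 + 41·(12 − 16.4)/15 = 64.9 + -180.40/15 = 52.9°C.

52.9°C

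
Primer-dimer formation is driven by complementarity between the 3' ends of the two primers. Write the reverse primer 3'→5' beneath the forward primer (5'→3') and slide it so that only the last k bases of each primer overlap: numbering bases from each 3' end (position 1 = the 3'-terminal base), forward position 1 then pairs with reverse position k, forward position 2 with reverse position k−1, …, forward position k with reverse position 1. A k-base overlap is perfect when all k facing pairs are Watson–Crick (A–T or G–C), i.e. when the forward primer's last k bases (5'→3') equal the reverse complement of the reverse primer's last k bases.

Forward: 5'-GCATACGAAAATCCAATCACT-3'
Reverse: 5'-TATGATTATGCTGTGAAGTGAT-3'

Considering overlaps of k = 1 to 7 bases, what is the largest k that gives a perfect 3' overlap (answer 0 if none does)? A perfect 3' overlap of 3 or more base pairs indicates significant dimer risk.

Longest perfect overlap: 6 complementary base pairs; significant dimer risk (threshold 3).

Last 7 bases (5'→3') — forward …AATCACT, reverse …AAGTGAT.
Reverse complement of the reverse primer's last 7 bases: ATCACTT; its first k bases are the reverse complement of the reverse primer's last k bases, so a perfect k-base overlap needs the forward primer's last k bases to equal them.
Comparing (forward last k vs required): k=1: T vs A ✗; k=2: CT vs AT ✗; k=3: ACT vs ATC ✗; k=4: CACT vs ATCA ✗; k=5: TCACT vs ATCAC ✗; k=6: ATCACT vs ATCACT ✓; k=7: AATCACT vs ATCACTT ✗.
Only k = 6 is perfect, so the longest perfect 3' overlap is 6.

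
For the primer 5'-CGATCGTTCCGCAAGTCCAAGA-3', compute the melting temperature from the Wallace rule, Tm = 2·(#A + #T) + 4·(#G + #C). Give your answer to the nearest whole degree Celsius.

68°C

Base counts: A=6, T=4, G=5, C=7 (length 22).
Tm = 2·(6+4) + 4·(5+7) = 2·10 + 4·12 = 20 + 48 = 68°C.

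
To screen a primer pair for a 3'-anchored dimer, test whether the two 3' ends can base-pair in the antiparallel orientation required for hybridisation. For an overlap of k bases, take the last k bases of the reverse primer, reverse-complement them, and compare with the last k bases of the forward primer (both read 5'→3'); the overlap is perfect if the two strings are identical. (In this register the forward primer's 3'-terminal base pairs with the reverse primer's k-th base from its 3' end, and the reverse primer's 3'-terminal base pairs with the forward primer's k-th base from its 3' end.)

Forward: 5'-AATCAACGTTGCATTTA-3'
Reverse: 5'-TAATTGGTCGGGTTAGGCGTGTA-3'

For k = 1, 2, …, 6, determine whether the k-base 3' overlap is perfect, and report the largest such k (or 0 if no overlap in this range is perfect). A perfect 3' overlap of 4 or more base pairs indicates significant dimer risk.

Longest perfect overlap: 2 complementary base pairs; below the dimer-risk threshold (threshold 4).

Last 6 bases (5'→3') — forward …CATTTA, reverse …CGTGTA.
Reverse complement of the reverse primer's last 6 bases: TACACG; its first k bases are the reverse complement of the reverse primer's last k bases, so a perfect k-base overlap needs the forward primer's last k bases to equal them.
Comparing (forward last k vs required): k=1: A vs T ✗; k=2: TA vs TA ✓; k=3: TTA vs TAC ✗; k=4: TTTA vs TACA ✗; k=5: ATTTA vs TACAC ✗; k=6: CATTTA vs TACACG ✗.
Only k = 2 is perfect, so the longest perfect 3' overlap is 2.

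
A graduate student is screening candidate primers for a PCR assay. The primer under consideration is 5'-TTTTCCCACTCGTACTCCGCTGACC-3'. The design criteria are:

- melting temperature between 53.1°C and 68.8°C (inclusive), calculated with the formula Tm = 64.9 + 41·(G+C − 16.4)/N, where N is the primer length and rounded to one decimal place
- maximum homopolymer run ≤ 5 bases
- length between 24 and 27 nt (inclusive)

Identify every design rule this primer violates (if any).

Meets all criteria.

Base counts: A=3, T=8, G=3, C=11 (length 25).
Tm: Tm = 64.9 + 41·(14 − 16.4)/25 = 61.0°C ✓
homopolymer run: longest run = 4 ✓
length: length 25 ✓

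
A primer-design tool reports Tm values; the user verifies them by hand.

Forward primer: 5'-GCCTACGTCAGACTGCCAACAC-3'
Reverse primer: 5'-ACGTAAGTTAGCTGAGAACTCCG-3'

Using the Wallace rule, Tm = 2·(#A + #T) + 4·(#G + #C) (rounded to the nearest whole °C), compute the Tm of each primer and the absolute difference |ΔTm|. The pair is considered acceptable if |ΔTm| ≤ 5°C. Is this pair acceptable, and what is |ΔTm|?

Forward: A=6 T=3 G=4 C=9 → Tm = 2·9 + 4·13 = 70°C.
Reverse: A=7 T=5 G=6 C=5 → Tm = 2·12 + 4·11 = 68°C.
|ΔTm| = |70 − 68| = 2°C, ≤ 5°C.

|ΔTm| = 2°C; the pair is acceptable.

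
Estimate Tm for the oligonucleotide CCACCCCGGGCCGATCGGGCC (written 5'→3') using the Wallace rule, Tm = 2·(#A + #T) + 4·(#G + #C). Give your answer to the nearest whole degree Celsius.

Base counts: A=2, T=1, G=7, C=11 (length 21).
Tm = 2·(2+1) + 4·(7+11) = 2·3 + 4·18 = 6 + 72 = 78°C.

78°C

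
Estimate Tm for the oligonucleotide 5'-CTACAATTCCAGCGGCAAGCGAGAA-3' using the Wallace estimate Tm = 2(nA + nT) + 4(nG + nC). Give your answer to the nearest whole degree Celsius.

76°C

Base counts: A=9, T=3, G=6, C=7 (length 25).
Tm = 2·(9+3) + 4·(6+7) = 2·12 + 4·13 = 24 + 52 = 76°C.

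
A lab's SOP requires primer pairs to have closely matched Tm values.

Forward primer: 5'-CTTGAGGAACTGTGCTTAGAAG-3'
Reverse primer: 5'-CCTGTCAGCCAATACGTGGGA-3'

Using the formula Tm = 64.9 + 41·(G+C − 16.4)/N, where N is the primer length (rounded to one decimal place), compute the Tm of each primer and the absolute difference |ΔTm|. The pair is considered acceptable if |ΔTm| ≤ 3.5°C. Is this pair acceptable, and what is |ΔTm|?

Forward: G+C = 10, N = 22 → Tm = 64.9 + 41·(10 − 16.4)/22 = 53.0°C.
Reverse: G+C = 12, N = 21 → Tm = 64.9 + 41·(12 − 16.4)/21 = 56.3°C.
|ΔTm| = |53.0 − 56.3| = 3.3°C, ≤ 3.5°C.

|ΔTm| = 3.3°C; the pair is acceptable.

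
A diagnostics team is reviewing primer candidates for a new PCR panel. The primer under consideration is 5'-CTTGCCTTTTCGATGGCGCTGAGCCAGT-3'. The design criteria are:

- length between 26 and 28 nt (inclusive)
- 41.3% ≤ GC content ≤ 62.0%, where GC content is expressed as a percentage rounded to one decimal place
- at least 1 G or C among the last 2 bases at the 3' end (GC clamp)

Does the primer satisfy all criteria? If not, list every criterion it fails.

Base counts: A=3, T=9, G=8, C=8 (length 28).
length: length 28 ✓
GC content: GC 16/28 = 57.1% ✓
GC clamp: 3' end GT has 1 G/C ✓

Meets all criteria.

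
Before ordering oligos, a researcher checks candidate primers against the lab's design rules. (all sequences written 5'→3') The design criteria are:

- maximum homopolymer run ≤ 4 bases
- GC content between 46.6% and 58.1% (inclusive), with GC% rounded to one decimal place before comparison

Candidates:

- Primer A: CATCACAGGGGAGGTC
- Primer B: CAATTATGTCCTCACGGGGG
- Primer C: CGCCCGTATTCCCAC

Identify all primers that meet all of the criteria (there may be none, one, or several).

Primer A (16 nt, A=4 T=2 G=6 C=4): longest run = 4 ✓; GC 10/16 = 62.5%, outside 46.6–58.1% ✗ — fails.
Primer B (20 nt, A=4 T=5 G=6 C=5): longest run = 5, exceeds 4 ✗; GC 11/20 = 55.0% ✓ — fails.
Primer C (15 nt, A=2 T=3 G=2 C=8): longest run = 3 ✓; GC 10/15 = 66.7%, outside 46.6–58.1% ✗ — fails.

None of the candidates satisfy all criteria.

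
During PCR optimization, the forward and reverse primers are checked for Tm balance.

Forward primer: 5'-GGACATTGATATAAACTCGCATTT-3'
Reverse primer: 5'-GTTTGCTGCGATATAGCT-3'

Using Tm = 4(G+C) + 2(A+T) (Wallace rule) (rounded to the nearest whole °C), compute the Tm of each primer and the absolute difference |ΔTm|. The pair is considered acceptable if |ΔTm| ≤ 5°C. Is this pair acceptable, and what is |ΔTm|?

|ΔTm| = 12°C; the pair is not acceptable.

Forward: A=8 T=8 G=4 C=4 → Tm = 2·16 + 4·8 = 64°C.
Reverse: A=3 T=7 G=5 C=3 → Tm = 2·10 + 4·8 = 52°C.
|ΔTm| = |64 − 52| = 12°C, > 5°C.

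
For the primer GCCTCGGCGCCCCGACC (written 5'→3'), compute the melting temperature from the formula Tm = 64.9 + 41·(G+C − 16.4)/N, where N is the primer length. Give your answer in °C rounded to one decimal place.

61.5°C

Base counts: A=1, T=1, G=5, C=10; G+C = 15, N = 17.
Tm = 64.9 + 41·(15 − 16.4)/17 = 64.9 + -57.40/17 = 61.5°C.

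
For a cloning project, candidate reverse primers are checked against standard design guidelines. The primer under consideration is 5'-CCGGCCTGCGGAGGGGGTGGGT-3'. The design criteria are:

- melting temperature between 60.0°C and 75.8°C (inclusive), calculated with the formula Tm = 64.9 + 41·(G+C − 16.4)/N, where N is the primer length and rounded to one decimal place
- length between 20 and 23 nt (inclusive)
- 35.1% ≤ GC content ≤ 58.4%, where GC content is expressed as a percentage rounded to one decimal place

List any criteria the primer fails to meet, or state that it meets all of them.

Base counts: A=1, T=3, G=13, C=5 (length 22).
Tm: Tm = 64.9 + 41·(18 − 16.4)/22 = 67.9°C ✓
length: length 22 ✓
GC content: GC 18/22 = 81.8%, outside 35.1–58.4% ✗

Fails: GC content.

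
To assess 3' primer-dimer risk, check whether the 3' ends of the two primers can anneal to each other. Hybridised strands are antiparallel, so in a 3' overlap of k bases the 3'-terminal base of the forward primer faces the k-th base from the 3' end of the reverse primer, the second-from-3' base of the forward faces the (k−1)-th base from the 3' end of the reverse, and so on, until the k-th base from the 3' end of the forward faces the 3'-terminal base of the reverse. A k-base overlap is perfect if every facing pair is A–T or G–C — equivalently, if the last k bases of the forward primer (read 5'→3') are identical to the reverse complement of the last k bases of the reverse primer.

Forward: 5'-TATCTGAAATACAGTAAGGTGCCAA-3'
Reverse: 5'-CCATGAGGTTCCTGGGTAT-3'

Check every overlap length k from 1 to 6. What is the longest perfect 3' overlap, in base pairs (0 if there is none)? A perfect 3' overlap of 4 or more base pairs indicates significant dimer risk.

Longest perfect overlap: 1 complementary base pair; below the dimer-risk threshold (threshold 4).

Last 6 bases (5'→3') — forward …TGCCAA, reverse …GGGTAT.
Reverse complement of the reverse primer's last 6 bases: ATACCC; its first k bases are the reverse complement of the reverse primer's last k bases, so a perfect k-base overlap needs the forward primer's last k bases to equal them.
Comparing (forward last k vs required): k=1: A vs A ✓; k=2: AA vs AT ✗; k=3: CAA vs ATA ✗; k=4: CCAA vs ATAC ✗; k=5: GCCAA vs ATACC ✗; k=6: TGCCAA vs ATACCC ✗.
Only k = 1 is perfect, so the longest perfect 3' overlap is 1.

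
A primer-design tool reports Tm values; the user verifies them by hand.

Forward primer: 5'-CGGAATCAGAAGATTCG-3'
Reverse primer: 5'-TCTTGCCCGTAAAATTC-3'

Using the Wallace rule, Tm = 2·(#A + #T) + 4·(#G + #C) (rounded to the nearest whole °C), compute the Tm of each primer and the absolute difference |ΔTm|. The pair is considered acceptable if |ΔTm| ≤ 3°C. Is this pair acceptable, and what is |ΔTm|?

Forward: A=6 T=3 G=5 C=3 → Tm = 2·9 + 4·8 = 50°C.
Reverse: A=4 T=6 G=2 C=5 → Tm = 2·10 + 4·7 = 48°C.
|ΔTm| = |50 − 48| = 2°C, ≤ 3°C.

|ΔTm| = 2°C; the pair is acceptable.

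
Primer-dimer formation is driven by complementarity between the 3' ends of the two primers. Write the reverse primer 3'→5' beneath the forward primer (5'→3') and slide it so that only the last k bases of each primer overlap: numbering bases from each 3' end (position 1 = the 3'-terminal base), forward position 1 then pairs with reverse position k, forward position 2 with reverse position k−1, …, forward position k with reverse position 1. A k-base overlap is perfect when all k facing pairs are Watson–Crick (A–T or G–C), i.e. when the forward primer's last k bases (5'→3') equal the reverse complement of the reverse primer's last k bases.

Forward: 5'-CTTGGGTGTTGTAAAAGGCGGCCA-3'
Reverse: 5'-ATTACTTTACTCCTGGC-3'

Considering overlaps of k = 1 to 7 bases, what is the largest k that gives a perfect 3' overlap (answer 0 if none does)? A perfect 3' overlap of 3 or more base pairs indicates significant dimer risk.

Longest perfect overlap: 4 complementary base pairs; significant dimer risk (threshold 3).

Last 7 bases (5'→3') — forward …GCGGCCA, reverse …TCCTGGC.
Reverse complement of the reverse primer's last 7 bases: GCCAGGA; its first k bases are the reverse complement of the reverse primer's last k bases, so a perfect k-base overlap needs the forward primer's last k bases to equal them.
Comparing (forward last k vs required): k=1: A vs G ✗; k=2: CA vs GC ✗; k=3: CCA vs GCC ✗; k=4: GCCA vs GCCA ✓; k=5: GGCCA vs GCCAG ✗; k=6: CGGCCA vs GCCAGG ✗; k=7: GCGGCCA vs GCCAGGA ✗.
Only k = 4 is perfect, so the longest perfect 3' overlap is 4.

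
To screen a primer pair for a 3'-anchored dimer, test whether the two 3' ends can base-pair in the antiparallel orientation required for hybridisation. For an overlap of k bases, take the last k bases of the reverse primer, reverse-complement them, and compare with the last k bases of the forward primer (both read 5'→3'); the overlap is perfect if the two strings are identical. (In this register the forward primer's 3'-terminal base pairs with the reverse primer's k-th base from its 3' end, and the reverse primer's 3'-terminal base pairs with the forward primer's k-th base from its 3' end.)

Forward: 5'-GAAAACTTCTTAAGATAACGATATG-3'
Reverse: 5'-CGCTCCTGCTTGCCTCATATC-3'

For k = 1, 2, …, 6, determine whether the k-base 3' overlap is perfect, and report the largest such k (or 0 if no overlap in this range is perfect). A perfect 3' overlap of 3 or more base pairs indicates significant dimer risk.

Last 6 bases (5'→3') — forward …GATATG, reverse …CATATC.
Reverse complement of the reverse primer's last 6 bases: GATATG; its first k bases are the reverse complement of the reverse primer's last k bases, so a perfect k-base overlap needs the forward primer's last k bases to equal them.
Comparing (forward last k vs required): k=1: G vs G ✓; k=2: TG vs GA ✗; k=3: ATG vs GAT ✗; k=4: TATG vs GATA ✗; k=5: ATATG vs GATAT ✗; k=6: GATATG vs GATATG ✓.
Perfect overlaps at k = 1, 6; the largest is 6.

Longest perfect overlap: 6 complementary base pairs; significant dimer risk (threshold 3).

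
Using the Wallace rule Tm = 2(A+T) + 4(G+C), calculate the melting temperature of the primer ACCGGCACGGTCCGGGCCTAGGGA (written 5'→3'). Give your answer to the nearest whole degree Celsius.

84°C

Base counts: A=4, T=2, G=10, C=8 (length 24).
Tm = 2·(4+2) + 4·(10+8) = 2·6 + 4·18 = 12 + 72 = 84°C.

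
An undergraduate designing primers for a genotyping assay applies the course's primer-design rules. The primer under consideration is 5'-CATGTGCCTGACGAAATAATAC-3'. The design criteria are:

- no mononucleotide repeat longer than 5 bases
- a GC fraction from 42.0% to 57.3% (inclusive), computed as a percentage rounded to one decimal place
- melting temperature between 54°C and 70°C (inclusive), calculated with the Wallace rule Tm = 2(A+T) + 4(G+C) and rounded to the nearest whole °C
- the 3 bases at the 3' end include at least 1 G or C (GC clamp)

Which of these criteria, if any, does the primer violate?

Base counts: A=8, T=5, G=4, C=5 (length 22).
homopolymer run: longest run = 3 ✓
GC content: GC 9/22 = 40.9%, outside 42.0–57.3% ✗
Tm: Tm = 2·13 + 4·9 = 62°C ✓
GC clamp: 3' end TAC has 1 G/C ✓

Fails: GC content.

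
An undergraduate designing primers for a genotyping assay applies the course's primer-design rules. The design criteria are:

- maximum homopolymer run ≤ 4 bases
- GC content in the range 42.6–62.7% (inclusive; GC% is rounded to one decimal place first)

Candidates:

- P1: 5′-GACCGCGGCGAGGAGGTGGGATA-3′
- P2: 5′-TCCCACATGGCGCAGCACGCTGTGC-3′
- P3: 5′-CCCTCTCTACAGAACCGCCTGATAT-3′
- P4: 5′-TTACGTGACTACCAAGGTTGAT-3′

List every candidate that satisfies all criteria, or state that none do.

P3 only.

P1 (23 nt, A=5 T=2 G=12 C=4): longest run = 3 ✓; GC 16/23 = 69.6%, outside 42.6–62.7% ✗ — fails.
P2 (25 nt, A=4 T=4 G=7 C=10): longest run = 3 ✓; GC 17/25 = 68.0%, outside 42.6–62.7% ✗ — fails.
P3 (25 nt, A=6 T=6 G=3 C=10): longest run = 3 ✓; GC 13/25 = 52.0% ✓ — passes.
P4 (22 nt, A=6 T=7 G=5 C=4): longest run = 2 ✓; GC 9/22 = 40.9%, outside 42.6–62.7% ✗ — fails.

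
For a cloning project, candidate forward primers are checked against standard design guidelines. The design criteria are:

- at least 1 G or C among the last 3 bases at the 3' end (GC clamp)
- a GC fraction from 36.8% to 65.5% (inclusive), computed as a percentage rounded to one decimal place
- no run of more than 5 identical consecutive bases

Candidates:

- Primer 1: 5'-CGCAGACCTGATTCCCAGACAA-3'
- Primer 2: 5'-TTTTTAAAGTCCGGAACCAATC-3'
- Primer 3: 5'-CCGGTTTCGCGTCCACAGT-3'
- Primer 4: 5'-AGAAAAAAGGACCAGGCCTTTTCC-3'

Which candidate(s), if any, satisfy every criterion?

Primer 1 and Primer 3.

Primer 1 (22 nt, A=7 T=3 G=4 C=8): 3' end CAA has 1 G/C ✓; GC 12/22 = 54.5% ✓; longest run = 3 ✓ — passes.
Primer 2 (22 nt, A=7 T=7 G=3 C=5): 3' end ATC has 1 G/C ✓; GC 8/22 = 36.4%, outside 36.8–65.5% ✗; longest run = 5 ✓ — fails.
Primer 3 (19 nt, A=2 T=5 G=5 C=7): 3' end AGT has 1 G/C ✓; GC 12/19 = 63.2% ✓; longest run = 3 ✓ — passes.
Primer 4 (24 nt, A=9 T=4 G=5 C=6): 3' end TCC has 2 G/C ✓; GC 11/24 = 45.8% ✓; longest run = 6, exceeds 5 ✗ — fails.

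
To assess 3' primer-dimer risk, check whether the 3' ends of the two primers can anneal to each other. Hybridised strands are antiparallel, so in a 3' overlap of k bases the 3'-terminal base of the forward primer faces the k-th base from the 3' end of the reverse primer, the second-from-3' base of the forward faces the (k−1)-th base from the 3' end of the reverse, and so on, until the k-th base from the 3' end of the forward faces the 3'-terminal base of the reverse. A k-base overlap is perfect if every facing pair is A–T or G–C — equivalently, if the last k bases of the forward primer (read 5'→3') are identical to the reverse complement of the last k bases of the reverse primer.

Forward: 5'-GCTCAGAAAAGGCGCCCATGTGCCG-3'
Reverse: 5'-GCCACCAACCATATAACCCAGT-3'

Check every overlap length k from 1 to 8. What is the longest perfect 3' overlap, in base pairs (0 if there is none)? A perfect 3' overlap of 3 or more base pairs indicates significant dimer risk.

Last 8 bases (5'→3') — forward …ATGTGCCG, reverse …AACCCAGT.
Reverse complement of the reverse primer's last 8 bases: ACTGGGTT; its first k bases are the reverse complement of the reverse primer's last k bases, so a perfect k-base overlap needs the forward primer's last k bases to equal them.
Comparing (forward last k vs required): k=1: G vs A ✗; k=2: CG vs AC ✗; k=3: CCG vs ACT ✗; k=4: GCCG vs ACTG ✗; k=5: TGCCG vs ACTGG ✗; k=6: GTGCCG vs ACTGGG ✗; k=7: TGTGCCG vs ACTGGGT ✗; k=8: ATGTGCCG vs ACTGGGTT ✗.
No overlap length from 1 to 8 is perfect, so the longest perfect 3' overlap is 0.

Longest perfect overlap: 0 complementary base pairs; below the dimer-risk threshold (threshold 3).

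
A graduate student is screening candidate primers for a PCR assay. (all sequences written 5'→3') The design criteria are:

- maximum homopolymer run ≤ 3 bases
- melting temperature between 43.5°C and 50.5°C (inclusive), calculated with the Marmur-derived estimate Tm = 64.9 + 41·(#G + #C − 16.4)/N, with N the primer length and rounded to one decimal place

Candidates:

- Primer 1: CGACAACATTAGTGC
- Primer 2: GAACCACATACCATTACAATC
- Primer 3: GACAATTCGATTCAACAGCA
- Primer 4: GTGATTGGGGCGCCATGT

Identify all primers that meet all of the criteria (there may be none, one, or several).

Primer 1 (15 nt, A=5 T=3 G=3 C=4): longest run = 2 ✓; Tm = 64.9 + 41·(7 − 16.4)/15 = 39.2°C, outside 43.5–50.5°C ✗ — fails.
Primer 2 (21 nt, A=9 T=4 G=1 C=7): longest run = 2 ✓; Tm = 64.9 + 41·(8 − 16.4)/21 = 48.5°C ✓ — passes.
Primer 3 (20 nt, A=8 T=4 G=3 C=5): longest run = 2 ✓; Tm = 64.9 + 41·(8 − 16.4)/20 = 47.7°C ✓ — passes.
Primer 4 (18 nt, A=2 T=5 G=8 C=3): longest run = 4, exceeds 3 ✗; Tm = 64.9 + 41·(11 − 16.4)/18 = 52.6°C, outside 43.5–50.5°C ✗ — fails.

Primer 2 and Primer 3.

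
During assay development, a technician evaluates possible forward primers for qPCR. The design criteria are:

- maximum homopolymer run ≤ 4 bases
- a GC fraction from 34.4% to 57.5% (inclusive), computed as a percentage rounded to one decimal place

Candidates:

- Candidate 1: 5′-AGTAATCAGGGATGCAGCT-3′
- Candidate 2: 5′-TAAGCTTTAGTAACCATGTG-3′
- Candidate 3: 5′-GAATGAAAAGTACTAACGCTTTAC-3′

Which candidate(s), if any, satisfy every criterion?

Candidate 1 (19 nt, A=6 T=4 G=6 C=3): longest run = 3 ✓; GC 9/19 = 47.4% ✓ — passes.
Candidate 2 (20 nt, A=6 T=7 G=4 C=3): longest run = 3 ✓; GC 7/20 = 35.0% ✓ — passes.
Candidate 3 (24 nt, A=10 T=6 G=4 C=4): longest run = 4 ✓; GC 8/24 = 33.3%, outside 34.4–57.5% ✗ — fails.

Candidate 1 and Candidate 2.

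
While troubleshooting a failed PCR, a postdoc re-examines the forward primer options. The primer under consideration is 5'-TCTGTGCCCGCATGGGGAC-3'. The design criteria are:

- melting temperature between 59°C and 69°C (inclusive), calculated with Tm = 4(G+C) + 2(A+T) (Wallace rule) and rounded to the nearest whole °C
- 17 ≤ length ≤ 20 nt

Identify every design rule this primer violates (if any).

Meets all criteria.

Base counts: A=2, T=4, G=7, C=6 (length 19).
Tm: Tm = 2·6 + 4·13 = 64°C ✓
length: length 19 ✓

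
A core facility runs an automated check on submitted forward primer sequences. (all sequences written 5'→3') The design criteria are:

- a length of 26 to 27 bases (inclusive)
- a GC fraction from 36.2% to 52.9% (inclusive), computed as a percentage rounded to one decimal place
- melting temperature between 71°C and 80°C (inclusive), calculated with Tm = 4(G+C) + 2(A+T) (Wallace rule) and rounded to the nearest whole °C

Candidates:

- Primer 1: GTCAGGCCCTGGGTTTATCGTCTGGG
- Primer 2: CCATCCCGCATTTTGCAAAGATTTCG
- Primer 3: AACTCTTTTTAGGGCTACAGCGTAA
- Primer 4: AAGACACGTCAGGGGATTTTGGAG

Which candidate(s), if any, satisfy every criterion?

Primer 1 (26 nt, A=2 T=8 G=10 C=6): length 26 ✓; GC 16/26 = 61.5%, outside 36.2–52.9% ✗; Tm = 2·10 + 4·16 = 84°C, outside 71–80°C ✗ — fails.
Primer 2 (26 nt, A=6 T=8 G=4 C=8): length 26 ✓; GC 12/26 = 46.2% ✓; Tm = 2·14 + 4·12 = 76°C ✓ — passes.
Primer 3 (25 nt, A=7 T=8 G=5 C=5): length 25, outside 26–27 ✗; GC 10/25 = 40.0% ✓; Tm = 2·15 + 4·10 = 70°C, outside 71–80°C ✗ — fails.
Primer 4 (24 nt, A=7 T=5 G=9 C=3): length 24, outside 26–27 ✗; GC 12/24 = 50.0% ✓; Tm = 2·12 + 4·12 = 72°C ✓ — fails.

Primer 2 only.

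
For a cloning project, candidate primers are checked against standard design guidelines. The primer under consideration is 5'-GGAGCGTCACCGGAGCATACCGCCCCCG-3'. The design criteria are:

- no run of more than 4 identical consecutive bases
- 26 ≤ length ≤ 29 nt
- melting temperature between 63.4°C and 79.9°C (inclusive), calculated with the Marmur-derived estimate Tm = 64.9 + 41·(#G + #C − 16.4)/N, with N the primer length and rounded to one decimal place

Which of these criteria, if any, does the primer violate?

Fails: homopolymer run.

Base counts: A=5, T=2, G=9, C=12 (length 28).
homopolymer run: longest run = 5, exceeds 4 ✗
length: length 28 ✓
Tm: Tm = 64.9 + 41·(21 − 16.4)/28 = 71.6°C ✓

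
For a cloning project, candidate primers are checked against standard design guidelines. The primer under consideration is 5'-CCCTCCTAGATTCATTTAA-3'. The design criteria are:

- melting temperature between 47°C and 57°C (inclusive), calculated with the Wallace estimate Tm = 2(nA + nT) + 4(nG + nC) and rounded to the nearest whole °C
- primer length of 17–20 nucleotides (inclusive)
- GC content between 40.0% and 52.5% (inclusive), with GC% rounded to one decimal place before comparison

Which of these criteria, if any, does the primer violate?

Base counts: A=5, T=7, G=1, C=6 (length 19).
Tm: Tm = 2·12 + 4·7 = 52°C ✓
length: length 19 ✓
GC content: GC 7/19 = 36.8%, outside 40.0–52.5% ✗

Fails: GC content.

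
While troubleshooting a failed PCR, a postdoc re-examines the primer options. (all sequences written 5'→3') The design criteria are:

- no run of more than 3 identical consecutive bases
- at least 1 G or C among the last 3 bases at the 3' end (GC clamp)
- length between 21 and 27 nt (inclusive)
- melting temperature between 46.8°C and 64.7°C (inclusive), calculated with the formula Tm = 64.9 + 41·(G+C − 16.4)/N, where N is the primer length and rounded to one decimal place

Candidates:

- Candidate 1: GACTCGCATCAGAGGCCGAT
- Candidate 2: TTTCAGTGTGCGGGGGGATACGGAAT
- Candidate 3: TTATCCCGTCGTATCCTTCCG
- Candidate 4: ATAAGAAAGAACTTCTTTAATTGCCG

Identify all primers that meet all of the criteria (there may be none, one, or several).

Candidate 3 and Candidate 4.

Candidate 1 (20 nt, A=5 T=3 G=6 C=6): longest run = 2 ✓; 3' end GAT has 1 G/C ✓; length 20, outside 21–27 ✗; Tm = 64.9 + 41·(12 − 16.4)/20 = 55.9°C ✓ — fails.
Candidate 2 (26 nt, A=5 T=7 G=11 C=3): longest run = 6, exceeds 3 ✗; 3' end AAT has 0 G/C, need ≥1 ✗; length 26 ✓; Tm = 64.9 + 41·(14 − 16.4)/26 = 61.1°C ✓ — fails.
Candidate 3 (21 nt, A=2 T=8 G=3 C=8): longest run = 3 ✓; 3' end CCG has 3 G/C ✓; length 21 ✓; Tm = 64.9 + 41·(11 − 16.4)/21 = 54.4°C ✓ — passes.
Candidate 4 (26 nt, A=10 T=8 G=4 C=4): longest run = 3 ✓; 3' end CCG has 3 G/C ✓; length 26 ✓; Tm = 64.9 + 41·(8 − 16.4)/26 = 51.7°C ✓ — passes.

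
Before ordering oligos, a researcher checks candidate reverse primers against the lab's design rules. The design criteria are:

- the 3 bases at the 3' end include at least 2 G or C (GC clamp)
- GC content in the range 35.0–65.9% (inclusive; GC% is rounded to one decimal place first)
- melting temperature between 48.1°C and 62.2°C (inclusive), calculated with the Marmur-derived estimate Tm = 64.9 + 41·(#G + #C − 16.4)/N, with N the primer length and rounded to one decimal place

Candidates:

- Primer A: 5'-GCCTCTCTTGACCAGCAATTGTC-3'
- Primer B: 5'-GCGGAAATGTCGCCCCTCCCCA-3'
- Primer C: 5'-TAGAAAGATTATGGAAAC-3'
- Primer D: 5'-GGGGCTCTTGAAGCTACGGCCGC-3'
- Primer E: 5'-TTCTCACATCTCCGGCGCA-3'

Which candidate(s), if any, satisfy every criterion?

Primer A (23 nt, A=4 T=7 G=4 C=8): 3' end GTC has 2 G/C ✓; GC 12/23 = 52.2% ✓; Tm = 64.9 + 41·(12 − 16.4)/23 = 57.1°C ✓ — passes.
Primer B (22 nt, A=4 T=3 G=5 C=10): 3' end CCA has 2 G/C ✓; GC 15/22 = 68.2%, outside 35.0–65.9% ✗; Tm = 64.9 + 41·(15 − 16.4)/22 = 62.3°C, outside 48.1–62.2°C ✗ — fails.
Primer C (18 nt, A=9 T=4 G=4 C=1): 3' end AAC has 1 G/C, need ≥2 ✗; GC 5/18 = 27.8%, outside 35.0–65.9% ✗; Tm = 64.9 + 41·(5 − 16.4)/18 = 38.9°C, outside 48.1–62.2°C ✗ — fails.
Primer D (23 nt, A=3 T=4 G=9 C=7): 3' end CGC has 3 G/C ✓; GC 16/23 = 69.6%, outside 35.0–65.9% ✗; Tm = 64.9 + 41·(16 − 16.4)/23 = 64.2°C, outside 48.1–62.2°C ✗ — fails.
Primer E (19 nt, A=3 T=5 G=3 C=8): 3' end GCA has 2 G/C ✓; GC 11/19 = 57.9% ✓; Tm = 64.9 + 41·(11 − 16.4)/19 = 53.2°C ✓ — passes.

Primer A and Primer E.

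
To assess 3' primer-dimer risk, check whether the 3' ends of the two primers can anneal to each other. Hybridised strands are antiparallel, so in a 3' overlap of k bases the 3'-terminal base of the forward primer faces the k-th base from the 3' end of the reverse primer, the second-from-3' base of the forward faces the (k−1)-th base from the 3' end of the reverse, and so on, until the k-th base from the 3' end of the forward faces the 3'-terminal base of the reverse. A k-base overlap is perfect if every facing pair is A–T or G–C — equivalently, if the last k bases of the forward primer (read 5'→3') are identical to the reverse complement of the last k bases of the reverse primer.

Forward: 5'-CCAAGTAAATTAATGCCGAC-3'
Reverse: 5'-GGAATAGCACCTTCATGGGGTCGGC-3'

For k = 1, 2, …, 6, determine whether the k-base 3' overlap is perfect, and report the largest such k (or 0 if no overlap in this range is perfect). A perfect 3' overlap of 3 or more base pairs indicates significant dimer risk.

Longest perfect overlap: 6 complementary base pairs; significant dimer risk (threshold 3).

Last 6 bases (5'→3') — forward …GCCGAC, reverse …GTCGGC.
Reverse complement of the reverse primer's last 6 bases: GCCGAC; its first k bases are the reverse complement of the reverse primer's last k bases, so a perfect k-base overlap needs the forward primer's last k bases to equal them.
Comparing (forward last k vs required): k=1: C vs G ✗; k=2: AC vs GC ✗; k=3: GAC vs GCC ✗; k=4: CGAC vs GCCG ✗; k=5: CCGAC vs GCCGA ✗; k=6: GCCGAC vs GCCGAC ✓.
Only k = 6 is perfect, so the longest perfect 3' overlap is 6.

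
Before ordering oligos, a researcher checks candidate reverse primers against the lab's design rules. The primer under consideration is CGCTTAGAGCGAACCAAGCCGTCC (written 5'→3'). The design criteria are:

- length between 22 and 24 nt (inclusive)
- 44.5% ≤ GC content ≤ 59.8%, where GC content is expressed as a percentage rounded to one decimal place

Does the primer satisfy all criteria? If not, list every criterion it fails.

Base counts: A=6, T=3, G=6, C=9 (length 24).
length: length 24 ✓
GC content: GC 15/24 = 62.5%, outside 44.5–59.8% ✗

Fails: GC content.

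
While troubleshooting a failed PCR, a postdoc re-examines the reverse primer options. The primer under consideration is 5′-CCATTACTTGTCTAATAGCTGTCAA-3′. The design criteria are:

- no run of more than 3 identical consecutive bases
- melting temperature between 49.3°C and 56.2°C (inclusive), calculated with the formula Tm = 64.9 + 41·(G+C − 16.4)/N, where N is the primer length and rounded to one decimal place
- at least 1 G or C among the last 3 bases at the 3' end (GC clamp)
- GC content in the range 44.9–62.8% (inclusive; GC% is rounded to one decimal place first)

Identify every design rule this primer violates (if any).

Base counts: A=7, T=9, G=3, C=6 (length 25).
homopolymer run: longest run = 2 ✓
Tm: Tm = 64.9 + 41·(9 − 16.4)/25 = 52.8°C ✓
GC clamp: 3' end CAA has 1 G/C ✓
GC content: GC 9/25 = 36.0%, outside 44.9–62.8% ✗

Fails: GC content.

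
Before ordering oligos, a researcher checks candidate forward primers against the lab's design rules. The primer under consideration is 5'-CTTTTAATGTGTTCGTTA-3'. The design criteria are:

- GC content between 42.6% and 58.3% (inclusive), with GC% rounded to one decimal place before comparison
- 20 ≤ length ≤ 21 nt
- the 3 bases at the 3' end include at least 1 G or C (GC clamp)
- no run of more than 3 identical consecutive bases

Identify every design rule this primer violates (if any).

Base counts: A=3, T=10, G=3, C=2 (length 18).
GC content: GC 5/18 = 27.8%, outside 42.6–58.3% ✗
length: length 18, outside 20–21 ✗
GC clamp: 3' end TTA has 0 G/C, need ≥1 ✗
homopolymer run: longest run = 4, exceeds 3 ✗

Fails: GC content, length, GC clamp, homopolymer run.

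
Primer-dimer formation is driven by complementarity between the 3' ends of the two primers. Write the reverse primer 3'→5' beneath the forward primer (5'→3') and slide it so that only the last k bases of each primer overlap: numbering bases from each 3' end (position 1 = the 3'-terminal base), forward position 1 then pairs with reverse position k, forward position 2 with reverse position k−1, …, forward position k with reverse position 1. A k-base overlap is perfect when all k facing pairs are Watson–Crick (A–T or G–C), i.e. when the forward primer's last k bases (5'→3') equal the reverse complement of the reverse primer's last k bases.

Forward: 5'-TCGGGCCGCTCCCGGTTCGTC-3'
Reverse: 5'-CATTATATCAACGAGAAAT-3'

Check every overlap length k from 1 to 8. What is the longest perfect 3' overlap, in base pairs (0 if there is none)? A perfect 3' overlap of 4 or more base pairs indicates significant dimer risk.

Last 8 bases (5'→3') — forward …GGTTCGTC, reverse …CGAGAAAT.
Reverse complement of the reverse primer's last 8 bases: ATTTCTCG; its first k bases are the reverse complement of the reverse primer's last k bases, so a perfect k-base overlap needs the forward primer's last k bases to equal them.
Comparing (forward last k vs required): k=1: C vs A ✗; k=2: TC vs AT ✗; k=3: GTC vs ATT ✗; k=4: CGTC vs ATTT ✗; k=5: TCGTC vs ATTTC ✗; k=6: TTCGTC vs ATTTCT ✗; k=7: GTTCGTC vs ATTTCTC ✗; k=8: GGTTCGTC vs ATTTCTCG ✗.
No overlap length from 1 to 8 is perfect, so the longest perfect 3' overlap is 0.

Longest perfect overlap: 0 complementary base pairs; below the dimer-risk threshold (threshold 4).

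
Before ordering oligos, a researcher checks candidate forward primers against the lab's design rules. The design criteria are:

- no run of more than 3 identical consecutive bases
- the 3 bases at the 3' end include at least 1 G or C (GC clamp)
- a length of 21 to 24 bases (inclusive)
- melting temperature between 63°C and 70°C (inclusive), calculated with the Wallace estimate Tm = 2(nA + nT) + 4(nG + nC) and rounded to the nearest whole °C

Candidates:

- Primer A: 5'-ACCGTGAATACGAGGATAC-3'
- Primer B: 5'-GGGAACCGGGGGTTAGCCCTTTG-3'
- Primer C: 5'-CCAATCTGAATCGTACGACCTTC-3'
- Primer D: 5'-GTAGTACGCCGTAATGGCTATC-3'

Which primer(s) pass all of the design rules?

Primer C and Primer D.

Primer A (19 nt, A=7 T=3 G=5 C=4): longest run = 2 ✓; 3' end TAC has 1 G/C ✓; length 19, outside 21–24 ✗; Tm = 2·10 + 4·9 = 56°C, outside 63–70°C ✗ — fails.
Primer B (23 nt, A=3 T=5 G=10 C=5): longest run = 5, exceeds 3 ✗; 3' end TTG has 1 G/C ✓; length 23 ✓; Tm = 2·8 + 4·15 = 76°C, outside 63–70°C ✗ — fails.
Primer C (23 nt, A=6 T=6 G=3 C=8): longest run = 2 ✓; 3' end TTC has 1 G/C ✓; length 23 ✓; Tm = 2·12 + 4·11 = 68°C ✓ — passes.
Primer D (22 nt, A=5 T=6 G=6 C=5): longest run = 2 ✓; 3' end ATC has 1 G/C ✓; length 22 ✓; Tm = 2·11 + 4·11 = 66°C ✓ — passes.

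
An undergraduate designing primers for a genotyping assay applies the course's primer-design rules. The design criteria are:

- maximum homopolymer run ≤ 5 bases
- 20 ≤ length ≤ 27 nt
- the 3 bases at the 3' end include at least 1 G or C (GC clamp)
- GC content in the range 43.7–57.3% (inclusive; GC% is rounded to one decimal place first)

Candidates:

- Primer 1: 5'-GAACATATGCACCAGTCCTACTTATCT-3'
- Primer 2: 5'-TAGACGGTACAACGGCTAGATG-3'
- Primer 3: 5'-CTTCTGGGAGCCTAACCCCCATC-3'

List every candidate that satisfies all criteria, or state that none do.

Primer 2 only.

Primer 1 (27 nt, A=8 T=8 G=3 C=8): longest run = 2 ✓; length 27 ✓; 3' end TCT has 1 G/C ✓; GC 11/27 = 40.7%, outside 43.7–57.3% ✗ — fails.
Primer 2 (22 nt, A=7 T=4 G=7 C=4): longest run = 2 ✓; length 22 ✓; 3' end ATG has 1 G/C ✓; GC 11/22 = 50.0% ✓ — passes.
Primer 3 (23 nt, A=4 T=5 G=4 C=10): longest run = 5 ✓; length 23 ✓; 3' end ATC has 1 G/C ✓; GC 14/23 = 60.9%, outside 43.7–57.3% ✗ — fails.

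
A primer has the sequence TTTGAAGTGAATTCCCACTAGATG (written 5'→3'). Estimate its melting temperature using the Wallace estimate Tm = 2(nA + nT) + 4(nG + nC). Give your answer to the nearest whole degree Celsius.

Base counts: A=7, T=8, G=5, C=4 (length 24).
Tm = 2·(7+8) + 4·(5+4) = 2·15 + 4·9 = 30 + 36 = 66°C.

66°C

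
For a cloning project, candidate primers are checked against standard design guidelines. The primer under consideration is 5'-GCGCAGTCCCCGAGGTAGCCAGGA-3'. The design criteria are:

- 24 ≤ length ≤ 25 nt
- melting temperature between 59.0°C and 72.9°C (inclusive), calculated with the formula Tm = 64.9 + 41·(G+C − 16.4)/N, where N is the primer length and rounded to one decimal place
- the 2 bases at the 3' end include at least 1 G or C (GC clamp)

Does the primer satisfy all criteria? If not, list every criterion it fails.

Meets all criteria.

Base counts: A=5, T=2, G=9, C=8 (length 24).
length: length 24 ✓
Tm: Tm = 64.9 + 41·(17 − 16.4)/24 = 65.9°C ✓
GC clamp: 3' end GA has 1 G/C ✓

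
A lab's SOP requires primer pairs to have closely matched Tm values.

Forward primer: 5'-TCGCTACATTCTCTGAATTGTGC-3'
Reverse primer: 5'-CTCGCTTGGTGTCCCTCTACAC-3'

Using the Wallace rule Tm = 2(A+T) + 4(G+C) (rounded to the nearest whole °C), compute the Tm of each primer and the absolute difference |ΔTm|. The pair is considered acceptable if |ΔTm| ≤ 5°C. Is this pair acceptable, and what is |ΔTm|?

|ΔTm| = 4°C; the pair is acceptable.

Forward: A=4 T=9 G=4 C=6 → Tm = 2·13 + 4·10 = 66°C.
Reverse: A=2 T=7 G=4 C=9 → Tm = 2·9 + 4·13 = 70°C.
|ΔTm| = |66 − 70| = 4°C, ≤ 5°C.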